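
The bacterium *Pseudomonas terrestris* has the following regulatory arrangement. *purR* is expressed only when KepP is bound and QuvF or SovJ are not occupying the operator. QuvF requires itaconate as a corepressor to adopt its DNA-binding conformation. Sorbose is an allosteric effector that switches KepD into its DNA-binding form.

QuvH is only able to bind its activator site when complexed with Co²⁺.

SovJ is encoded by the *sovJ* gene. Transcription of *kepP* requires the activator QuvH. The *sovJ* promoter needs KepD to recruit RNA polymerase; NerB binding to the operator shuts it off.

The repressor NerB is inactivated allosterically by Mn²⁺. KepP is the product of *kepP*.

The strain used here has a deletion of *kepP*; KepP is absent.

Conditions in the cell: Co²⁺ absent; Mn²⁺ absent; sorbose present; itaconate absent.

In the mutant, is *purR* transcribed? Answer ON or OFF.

Itaconate is absent, so QuvF is inactive.
Sorbose is present, so KepD is active.
Mn²⁺ is absent, so NerB is active.
With repressor NerB bound, *sovJ* is not transcribed.
So SovJ is not produced.
KepP is non-functional in this strain, so it has no effect.
Required activator KepP is absent, so *purR* is not transcribed.

OFF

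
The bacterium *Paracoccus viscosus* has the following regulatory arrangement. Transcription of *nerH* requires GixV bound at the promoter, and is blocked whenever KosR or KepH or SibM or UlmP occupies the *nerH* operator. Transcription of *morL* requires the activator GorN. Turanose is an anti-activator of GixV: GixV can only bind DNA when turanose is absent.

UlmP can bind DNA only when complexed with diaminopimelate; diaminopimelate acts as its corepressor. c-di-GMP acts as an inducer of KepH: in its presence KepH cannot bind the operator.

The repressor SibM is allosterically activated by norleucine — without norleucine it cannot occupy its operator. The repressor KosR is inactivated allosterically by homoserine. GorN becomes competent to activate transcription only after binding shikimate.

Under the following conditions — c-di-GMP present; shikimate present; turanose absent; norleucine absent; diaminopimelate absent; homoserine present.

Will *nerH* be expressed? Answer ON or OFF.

Turanose is absent, so GixV is active.
Homoserine is present, so KosR is inactive.
c-di-GMP is present, so KepH is inactive.
Norleucine is absent, so SibM is inactive.
Diaminopimelate is absent, so UlmP is inactive.
No repressor is bound and GixV is active, so *nerH* is transcribed.

ON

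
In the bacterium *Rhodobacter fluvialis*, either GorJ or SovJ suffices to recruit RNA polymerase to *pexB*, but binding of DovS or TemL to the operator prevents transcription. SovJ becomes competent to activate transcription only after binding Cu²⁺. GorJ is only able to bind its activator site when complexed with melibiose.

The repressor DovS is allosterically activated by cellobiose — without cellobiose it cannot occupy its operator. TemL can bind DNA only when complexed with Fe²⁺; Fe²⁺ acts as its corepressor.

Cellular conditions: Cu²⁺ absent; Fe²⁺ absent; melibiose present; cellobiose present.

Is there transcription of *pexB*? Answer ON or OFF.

OFF

Cellobiose is present, so DovS is active.
Fe²⁺ is absent, so TemL is inactive.
Melibiose is present, so GorJ is active.
Cu²⁺ is absent, so SovJ is inactive.
With repressor DovS bound, *pexB* is not transcribed.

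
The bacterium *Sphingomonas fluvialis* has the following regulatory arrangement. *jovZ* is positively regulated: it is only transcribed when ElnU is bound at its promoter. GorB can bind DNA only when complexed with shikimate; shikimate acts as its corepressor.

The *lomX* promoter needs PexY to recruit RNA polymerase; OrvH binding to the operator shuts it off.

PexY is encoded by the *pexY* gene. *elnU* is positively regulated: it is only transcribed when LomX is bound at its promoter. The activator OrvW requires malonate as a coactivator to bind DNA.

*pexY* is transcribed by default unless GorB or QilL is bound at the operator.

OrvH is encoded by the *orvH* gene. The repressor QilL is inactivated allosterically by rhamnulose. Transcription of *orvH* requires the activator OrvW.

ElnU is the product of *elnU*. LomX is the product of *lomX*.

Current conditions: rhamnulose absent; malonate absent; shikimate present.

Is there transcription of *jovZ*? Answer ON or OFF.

OFF

Shikimate is present, so GorB is active.
Rhamnulose is absent, so QilL is active.
With repressor GorB bound, *pexY* is not transcribed.
So PexY is not produced.
Malonate is absent, so OrvW is inactive.
Required activator OrvW is absent, so *orvH* is not transcribed.
So OrvH is not produced.
Required activator PexY is absent, so *lomX* is not transcribed.
So LomX is not produced.
Required activator LomX is absent, so *elnU* is not transcribed.
So ElnU is not produced.
Required activator ElnU is absent, so *jovZ* is not transcribed.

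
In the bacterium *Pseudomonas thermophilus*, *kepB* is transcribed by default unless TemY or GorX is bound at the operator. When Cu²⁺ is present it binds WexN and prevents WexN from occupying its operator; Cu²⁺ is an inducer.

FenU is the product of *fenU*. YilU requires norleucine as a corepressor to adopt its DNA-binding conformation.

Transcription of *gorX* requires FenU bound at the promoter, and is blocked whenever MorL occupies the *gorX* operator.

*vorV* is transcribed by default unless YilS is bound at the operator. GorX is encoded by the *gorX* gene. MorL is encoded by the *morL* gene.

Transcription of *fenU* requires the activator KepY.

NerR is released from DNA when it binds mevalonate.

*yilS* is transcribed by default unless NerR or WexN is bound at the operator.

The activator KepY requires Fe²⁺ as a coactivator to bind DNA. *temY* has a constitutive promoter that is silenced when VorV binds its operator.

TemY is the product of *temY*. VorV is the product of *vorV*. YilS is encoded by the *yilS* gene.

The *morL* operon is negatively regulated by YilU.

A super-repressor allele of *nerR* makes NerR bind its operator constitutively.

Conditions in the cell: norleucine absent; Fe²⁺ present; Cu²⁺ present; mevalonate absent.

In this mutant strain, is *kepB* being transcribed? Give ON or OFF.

ON

NerR is constitutively active in this strain.
Cu²⁺ is present, so WexN is inactive.
With repressor NerR bound, *yilS* is not transcribed.
So YilS is not produced.
With no repressor bound, *vorV* is transcribed.
So VorV is produced and active.
With repressor VorV bound, *temY* is not transcribed.
So TemY is not produced.
Fe²⁺ is present, so KepY is active.
No repressor is bound and KepY is active, so *fenU* is transcribed.
So FenU is produced and active.
Norleucine is absent, so YilU is inactive.
With no repressor bound, *morL* is transcribed.
So MorL is produced and active.
With repressor MorL bound, *gorX* is not transcribed.
So GorX is not produced.
With no repressor bound, *kepB* is transcribed.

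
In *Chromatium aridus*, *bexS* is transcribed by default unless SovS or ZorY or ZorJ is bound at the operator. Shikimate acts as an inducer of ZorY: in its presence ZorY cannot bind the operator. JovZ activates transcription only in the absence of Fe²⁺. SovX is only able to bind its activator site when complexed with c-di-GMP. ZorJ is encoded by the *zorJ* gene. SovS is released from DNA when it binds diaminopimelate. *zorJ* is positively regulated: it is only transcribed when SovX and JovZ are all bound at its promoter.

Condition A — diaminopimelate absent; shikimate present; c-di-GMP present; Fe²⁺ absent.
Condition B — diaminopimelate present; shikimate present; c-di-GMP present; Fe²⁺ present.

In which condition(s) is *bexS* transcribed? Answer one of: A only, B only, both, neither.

B only

Condition A:
Diaminopimelate is absent, so SovS is active.
Shikimate is present, so ZorY is inactive.
c-di-GMP is present, so SovX is active.
Fe²⁺ is absent, so JovZ is active.
No repressor is bound and SovX and JovZ are active, so *zorJ* is transcribed.
So ZorJ is produced and active.
With repressor SovS bound, *bexS* is not transcribed.
→ *bexS* is OFF in A.
Condition B:
Diaminopimelate is present, so SovS is inactive.
Shikimate is present, so ZorY is inactive.
c-di-GMP is present, so SovX is active.
Fe²⁺ is present, so JovZ is inactive.
Required activator JovZ is absent, so *zorJ* is not transcribed.
So ZorJ is not produced.
With no repressor bound, *bexS* is transcribed.
→ *bexS* is ON in B.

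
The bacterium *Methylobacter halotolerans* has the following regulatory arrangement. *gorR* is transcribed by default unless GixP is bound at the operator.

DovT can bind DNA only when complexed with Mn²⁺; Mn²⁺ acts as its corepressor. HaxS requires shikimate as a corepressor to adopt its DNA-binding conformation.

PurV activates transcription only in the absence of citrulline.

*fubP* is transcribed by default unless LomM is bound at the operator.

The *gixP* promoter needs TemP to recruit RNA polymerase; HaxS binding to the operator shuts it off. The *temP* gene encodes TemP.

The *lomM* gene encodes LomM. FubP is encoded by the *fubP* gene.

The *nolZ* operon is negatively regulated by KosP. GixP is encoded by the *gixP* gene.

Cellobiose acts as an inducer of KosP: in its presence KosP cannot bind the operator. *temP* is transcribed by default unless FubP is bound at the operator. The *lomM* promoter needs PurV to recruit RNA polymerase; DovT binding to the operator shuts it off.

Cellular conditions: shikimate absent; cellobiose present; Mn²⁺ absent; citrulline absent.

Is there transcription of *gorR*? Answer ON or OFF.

Mn²⁺ is absent, so DovT is inactive.
Citrulline is absent, so PurV is active.
No repressor is bound and PurV is active, so *lomM* is transcribed.
So LomM is produced and active.
With repressor LomM bound, *fubP* is not transcribed.
So FubP is not produced.
With no repressor bound, *temP* is transcribed.
So TemP is produced and active.
Shikimate is absent, so HaxS is inactive.
No repressor is bound and TemP is active, so *gixP* is transcribed.
So GixP is produced and active.
With repressor GixP bound, *gorR* is not transcribed.

OFF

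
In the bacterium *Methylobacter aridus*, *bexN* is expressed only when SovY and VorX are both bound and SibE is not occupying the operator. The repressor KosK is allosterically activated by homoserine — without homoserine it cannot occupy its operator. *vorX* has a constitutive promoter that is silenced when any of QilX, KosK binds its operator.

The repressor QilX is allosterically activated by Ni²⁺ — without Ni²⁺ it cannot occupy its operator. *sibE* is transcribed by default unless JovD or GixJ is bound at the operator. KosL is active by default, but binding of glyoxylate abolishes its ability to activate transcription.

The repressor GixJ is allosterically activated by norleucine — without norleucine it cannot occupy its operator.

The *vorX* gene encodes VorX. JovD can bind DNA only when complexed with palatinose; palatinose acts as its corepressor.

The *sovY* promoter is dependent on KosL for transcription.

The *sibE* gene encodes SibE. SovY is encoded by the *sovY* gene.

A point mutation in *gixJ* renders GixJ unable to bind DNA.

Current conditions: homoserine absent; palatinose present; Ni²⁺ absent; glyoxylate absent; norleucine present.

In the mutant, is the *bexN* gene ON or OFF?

Glyoxylate is absent, so KosL is active.
No repressor is bound and KosL is active, so *sovY* is transcribed.
So SovY is produced and active.
Palatinose is present, so JovD is active.
GixJ is non-functional in this strain, so it has no effect.
With repressor JovD bound, *sibE* is not transcribed.
So SibE is not produced.
Ni²⁺ is absent, so QilX is inactive.
Homoserine is absent, so KosK is inactive.
With no repressor bound, *vorX* is transcribed.
So VorX is produced and active.
No repressor is bound and SovY and VorX are active, so *bexN* is transcribed.

ON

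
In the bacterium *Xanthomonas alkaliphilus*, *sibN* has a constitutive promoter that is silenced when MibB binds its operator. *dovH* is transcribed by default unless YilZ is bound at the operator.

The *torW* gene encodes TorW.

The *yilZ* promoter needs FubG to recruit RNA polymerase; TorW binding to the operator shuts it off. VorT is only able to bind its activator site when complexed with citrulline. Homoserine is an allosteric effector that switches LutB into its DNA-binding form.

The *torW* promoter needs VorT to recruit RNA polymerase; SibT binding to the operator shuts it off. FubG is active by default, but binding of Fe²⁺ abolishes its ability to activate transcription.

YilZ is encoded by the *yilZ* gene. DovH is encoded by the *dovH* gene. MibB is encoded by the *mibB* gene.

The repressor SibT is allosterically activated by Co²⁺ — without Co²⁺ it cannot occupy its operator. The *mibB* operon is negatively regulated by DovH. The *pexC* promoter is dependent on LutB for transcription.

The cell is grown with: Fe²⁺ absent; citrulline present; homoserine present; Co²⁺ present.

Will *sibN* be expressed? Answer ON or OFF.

Citrulline is present, so VorT is active.
Co²⁺ is present, so SibT is active.
With repressor SibT bound, *torW* is not transcribed.
So TorW is not produced.
Fe²⁺ is absent, so FubG is active.
No repressor is bound and FubG is active, so *yilZ* is transcribed.
So YilZ is produced and active.
With repressor YilZ bound, *dovH* is not transcribed.
So DovH is not produced.
With no repressor bound, *mibB* is transcribed.
So MibB is produced and active.
With repressor MibB bound, *sibN* is not transcribed.

OFF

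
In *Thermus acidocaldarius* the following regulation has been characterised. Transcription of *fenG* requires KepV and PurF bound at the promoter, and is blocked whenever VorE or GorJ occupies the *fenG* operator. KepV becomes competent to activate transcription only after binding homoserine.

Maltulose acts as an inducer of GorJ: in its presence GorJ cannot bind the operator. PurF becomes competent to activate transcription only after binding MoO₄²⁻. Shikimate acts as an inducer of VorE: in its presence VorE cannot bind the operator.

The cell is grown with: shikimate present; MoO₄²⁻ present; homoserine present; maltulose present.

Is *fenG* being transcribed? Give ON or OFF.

ON

Shikimate is present, so VorE is inactive.
Maltulose is present, so GorJ is inactive.
Homoserine is present, so KepV is active.
MoO₄²⁻ is present, so PurF is active.
No repressor is bound and KepV and PurF are active, so *fenG* is transcribed.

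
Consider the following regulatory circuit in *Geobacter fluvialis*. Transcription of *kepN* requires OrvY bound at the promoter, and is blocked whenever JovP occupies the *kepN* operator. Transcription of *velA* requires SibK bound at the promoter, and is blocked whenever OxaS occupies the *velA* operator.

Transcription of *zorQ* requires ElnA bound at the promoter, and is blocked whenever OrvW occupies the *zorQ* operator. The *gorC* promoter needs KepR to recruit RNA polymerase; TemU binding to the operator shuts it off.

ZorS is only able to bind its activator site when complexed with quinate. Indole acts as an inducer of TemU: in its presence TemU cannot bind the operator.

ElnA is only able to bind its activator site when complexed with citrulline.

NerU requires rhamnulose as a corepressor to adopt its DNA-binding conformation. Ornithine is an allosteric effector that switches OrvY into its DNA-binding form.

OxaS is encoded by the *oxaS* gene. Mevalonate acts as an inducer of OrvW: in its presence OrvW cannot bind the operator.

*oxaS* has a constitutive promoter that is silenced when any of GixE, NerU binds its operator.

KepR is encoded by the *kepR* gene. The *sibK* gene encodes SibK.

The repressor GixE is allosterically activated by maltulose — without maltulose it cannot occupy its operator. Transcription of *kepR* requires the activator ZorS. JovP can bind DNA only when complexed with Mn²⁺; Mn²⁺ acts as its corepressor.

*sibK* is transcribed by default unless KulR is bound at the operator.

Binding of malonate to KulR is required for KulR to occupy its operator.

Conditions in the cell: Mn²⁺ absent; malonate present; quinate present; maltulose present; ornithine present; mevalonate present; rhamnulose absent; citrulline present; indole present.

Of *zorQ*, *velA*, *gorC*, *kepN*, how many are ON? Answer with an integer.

Mevalonate is present, so OrvW is inactive.
Citrulline is present, so ElnA is active.
No repressor is bound and ElnA is active, so *zorQ* is transcribed.
→ *zorQ* is ON.
Malonate is present, so KulR is active.
With repressor KulR bound, *sibK* is not transcribed.
So SibK is not produced.
Maltulose is present, so GixE is active.
Rhamnulose is absent, so NerU is inactive.
With repressor GixE bound, *oxaS* is not transcribed.
So OxaS is not produced.
Required activator SibK is absent, so *velA* is not transcribed.
→ *velA* is OFF.
Indole is present, so TemU is inactive.
Quinate is present, so ZorS is active.
No repressor is bound and ZorS is active, so *kepR* is transcribed.
So KepR is produced and active.
No repressor is bound and KepR is active, so *gorC* is transcribed.
→ *gorC* is ON.
Ornithine is present, so OrvY is active.
Mn²⁺ is absent, so JovP is inactive.
No repressor is bound and OrvY is active, so *kepN* is transcribed.
→ *kepN* is ON.
3 of the 4 genes are transcribed.

3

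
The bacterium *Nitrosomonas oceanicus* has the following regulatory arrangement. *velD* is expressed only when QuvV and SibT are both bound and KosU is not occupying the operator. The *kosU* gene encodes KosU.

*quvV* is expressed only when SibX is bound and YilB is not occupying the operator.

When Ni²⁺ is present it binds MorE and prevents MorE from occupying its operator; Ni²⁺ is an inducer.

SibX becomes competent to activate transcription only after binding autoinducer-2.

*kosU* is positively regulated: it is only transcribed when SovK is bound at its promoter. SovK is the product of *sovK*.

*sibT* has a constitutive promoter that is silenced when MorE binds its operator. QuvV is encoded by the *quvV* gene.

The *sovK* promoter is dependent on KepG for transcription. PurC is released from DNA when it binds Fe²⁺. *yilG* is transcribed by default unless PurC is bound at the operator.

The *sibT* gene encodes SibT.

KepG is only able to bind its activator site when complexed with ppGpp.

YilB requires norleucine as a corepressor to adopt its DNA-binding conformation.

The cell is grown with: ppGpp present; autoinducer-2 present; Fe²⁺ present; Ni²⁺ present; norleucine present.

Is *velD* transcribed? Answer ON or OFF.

Autoinducer-2 is present, so SibX is active.
Norleucine is present, so YilB is active.
With repressor YilB bound, *quvV* is not transcribed.
So QuvV is not produced.
Ni²⁺ is present, so MorE is inactive.
With no repressor bound, *sibT* is transcribed.
So SibT is produced and active.
ppGpp is present, so KepG is active.
No repressor is bound and KepG is active, so *sovK* is transcribed.
So SovK is produced and active.
No repressor is bound and SovK is active, so *kosU* is transcribed.
So KosU is produced and active.
With repressor KosU bound, *velD* is not transcribed.

OFF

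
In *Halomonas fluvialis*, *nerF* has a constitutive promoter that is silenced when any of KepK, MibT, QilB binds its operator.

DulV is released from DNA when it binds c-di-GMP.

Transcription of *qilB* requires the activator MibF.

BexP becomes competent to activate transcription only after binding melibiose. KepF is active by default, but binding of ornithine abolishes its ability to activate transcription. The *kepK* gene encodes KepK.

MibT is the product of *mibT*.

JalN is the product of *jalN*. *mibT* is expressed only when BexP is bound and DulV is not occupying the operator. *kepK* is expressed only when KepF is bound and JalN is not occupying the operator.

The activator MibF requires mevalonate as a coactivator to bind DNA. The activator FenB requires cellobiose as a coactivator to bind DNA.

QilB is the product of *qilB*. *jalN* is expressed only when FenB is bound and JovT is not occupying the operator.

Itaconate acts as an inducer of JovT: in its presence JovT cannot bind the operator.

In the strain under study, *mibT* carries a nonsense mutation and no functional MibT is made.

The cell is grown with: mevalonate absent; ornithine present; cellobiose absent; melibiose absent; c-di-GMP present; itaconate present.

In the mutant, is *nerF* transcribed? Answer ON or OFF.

ON

Cellobiose is absent, so FenB is inactive.
Itaconate is present, so JovT is inactive.
Required activator FenB is absent, so *jalN* is not transcribed.
So JalN is not produced.
Ornithine is present, so KepF is inactive.
Required activator KepF is absent, so *kepK* is not transcribed.
So KepK is not produced.
MibT is non-functional in this strain, so it has no effect.
Mevalonate is absent, so MibF is inactive.
Required activator MibF is absent, so *qilB* is not transcribed.
So QilB is not produced.
With no repressor bound, *nerF* is transcribed.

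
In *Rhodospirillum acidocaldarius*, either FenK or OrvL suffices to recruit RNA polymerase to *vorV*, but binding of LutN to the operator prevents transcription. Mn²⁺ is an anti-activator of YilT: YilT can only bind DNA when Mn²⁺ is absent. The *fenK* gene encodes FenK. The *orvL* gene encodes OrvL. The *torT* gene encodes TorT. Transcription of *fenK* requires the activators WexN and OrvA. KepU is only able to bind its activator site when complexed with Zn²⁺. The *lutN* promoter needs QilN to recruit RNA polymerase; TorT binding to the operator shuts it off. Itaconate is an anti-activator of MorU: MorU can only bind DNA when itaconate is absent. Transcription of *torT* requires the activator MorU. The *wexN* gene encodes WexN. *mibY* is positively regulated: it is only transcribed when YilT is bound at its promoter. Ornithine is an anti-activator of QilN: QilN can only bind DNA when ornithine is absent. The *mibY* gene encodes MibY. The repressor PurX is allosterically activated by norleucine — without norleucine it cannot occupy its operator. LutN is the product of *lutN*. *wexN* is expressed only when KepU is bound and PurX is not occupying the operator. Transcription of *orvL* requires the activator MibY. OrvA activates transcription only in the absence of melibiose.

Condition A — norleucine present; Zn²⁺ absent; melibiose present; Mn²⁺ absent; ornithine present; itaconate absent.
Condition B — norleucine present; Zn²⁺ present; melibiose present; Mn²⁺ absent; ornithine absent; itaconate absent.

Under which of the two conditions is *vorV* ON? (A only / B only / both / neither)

both

Condition A:
Norleucine is present, so PurX is active.
Zn²⁺ is absent, so KepU is inactive.
With repressor PurX bound, *wexN* is not transcribed.
So WexN is not produced.
Melibiose is present, so OrvA is inactive.
Required activator WexN is absent, so *fenK* is not transcribed.
So FenK is not produced.
Mn²⁺ is absent, so YilT is active.
No repressor is bound and YilT is active, so *mibY* is transcribed.
So MibY is produced and active.
No repressor is bound and MibY is active, so *orvL* is transcribed.
So OrvL is produced and active.
Ornithine is present, so QilN is inactive.
Itaconate is absent, so MorU is active.
No repressor is bound and MorU is active, so *torT* is transcribed.
So TorT is produced and active.
With repressor TorT bound, *lutN* is not transcribed.
So LutN is not produced.
Activator OrvL is present, so *vorV* is transcribed.
→ *vorV* is ON in A.
Condition B:
Norleucine is present, so PurX is active.
Zn²⁺ is present, so KepU is active.
With repressor PurX bound, *wexN* is not transcribed.
So WexN is not produced.
Melibiose is present, so OrvA is inactive.
Required activator WexN is absent, so *fenK* is not transcribed.
So FenK is not produced.
Mn²⁺ is absent, so YilT is active.
No repressor is bound and YilT is active, so *mibY* is transcribed.
So MibY is produced and active.
No repressor is bound and MibY is active, so *orvL* is transcribed.
So OrvL is produced and active.
Ornithine is absent, so QilN is active.
Itaconate is absent, so MorU is active.
No repressor is bound and MorU is active, so *torT* is transcribed.
So TorT is produced and active.
With repressor TorT bound, *lutN* is not transcribed.
So LutN is not produced.
Activator OrvL is present, so *vorV* is transcribed.
→ *vorV* is ON in B.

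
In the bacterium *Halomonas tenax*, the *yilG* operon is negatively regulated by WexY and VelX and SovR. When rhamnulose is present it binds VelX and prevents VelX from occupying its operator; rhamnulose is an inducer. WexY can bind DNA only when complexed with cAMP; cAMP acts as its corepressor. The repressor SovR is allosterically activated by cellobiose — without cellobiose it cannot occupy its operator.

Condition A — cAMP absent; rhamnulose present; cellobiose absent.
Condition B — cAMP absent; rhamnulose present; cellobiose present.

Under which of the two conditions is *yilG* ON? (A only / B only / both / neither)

Condition A:
cAMP is absent, so WexY is inactive.
Rhamnulose is present, so VelX is inactive.
Cellobiose is absent, so SovR is inactive.
With no repressor bound, *yilG* is transcribed.
→ *yilG* is ON in A.
Condition B:
cAMP is absent, so WexY is inactive.
Rhamnulose is present, so VelX is inactive.
Cellobiose is present, so SovR is active.
With repressor SovR bound, *yilG* is not transcribed.
→ *yilG* is OFF in B.

A only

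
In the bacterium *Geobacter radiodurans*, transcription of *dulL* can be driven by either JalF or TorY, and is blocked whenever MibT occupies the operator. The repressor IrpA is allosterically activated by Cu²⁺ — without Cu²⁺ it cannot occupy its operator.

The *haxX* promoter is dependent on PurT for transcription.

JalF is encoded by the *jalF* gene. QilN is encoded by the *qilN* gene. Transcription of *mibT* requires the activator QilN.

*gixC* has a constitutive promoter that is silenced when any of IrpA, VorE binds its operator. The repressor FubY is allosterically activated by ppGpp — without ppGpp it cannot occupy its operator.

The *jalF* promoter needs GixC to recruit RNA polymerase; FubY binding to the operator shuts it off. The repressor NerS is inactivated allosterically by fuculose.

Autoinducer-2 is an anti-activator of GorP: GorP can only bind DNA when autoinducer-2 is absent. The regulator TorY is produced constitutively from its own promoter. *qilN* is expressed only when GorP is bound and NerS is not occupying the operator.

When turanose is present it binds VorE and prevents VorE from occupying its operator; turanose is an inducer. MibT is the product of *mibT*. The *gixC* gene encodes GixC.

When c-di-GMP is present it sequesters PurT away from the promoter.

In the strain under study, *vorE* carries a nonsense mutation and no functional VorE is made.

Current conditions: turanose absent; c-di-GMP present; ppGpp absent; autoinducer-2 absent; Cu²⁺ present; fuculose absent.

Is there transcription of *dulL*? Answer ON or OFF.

ON

Autoinducer-2 is absent, so GorP is active.
Fuculose is absent, so NerS is active.
With repressor NerS bound, *qilN* is not transcribed.
So QilN is not produced.
Required activator QilN is absent, so *mibT* is not transcribed.
So MibT is not produced.
Cu²⁺ is present, so IrpA is active.
VorE is non-functional in this strain, so it has no effect.
With repressor IrpA bound, *gixC* is not transcribed.
So GixC is not produced.
ppGpp is absent, so FubY is inactive.
Required activator GixC is absent, so *jalF* is not transcribed.
So JalF is not produced.
TorY is produced constitutively and is active.
Activator TorY is present, so *dulL* is transcribed.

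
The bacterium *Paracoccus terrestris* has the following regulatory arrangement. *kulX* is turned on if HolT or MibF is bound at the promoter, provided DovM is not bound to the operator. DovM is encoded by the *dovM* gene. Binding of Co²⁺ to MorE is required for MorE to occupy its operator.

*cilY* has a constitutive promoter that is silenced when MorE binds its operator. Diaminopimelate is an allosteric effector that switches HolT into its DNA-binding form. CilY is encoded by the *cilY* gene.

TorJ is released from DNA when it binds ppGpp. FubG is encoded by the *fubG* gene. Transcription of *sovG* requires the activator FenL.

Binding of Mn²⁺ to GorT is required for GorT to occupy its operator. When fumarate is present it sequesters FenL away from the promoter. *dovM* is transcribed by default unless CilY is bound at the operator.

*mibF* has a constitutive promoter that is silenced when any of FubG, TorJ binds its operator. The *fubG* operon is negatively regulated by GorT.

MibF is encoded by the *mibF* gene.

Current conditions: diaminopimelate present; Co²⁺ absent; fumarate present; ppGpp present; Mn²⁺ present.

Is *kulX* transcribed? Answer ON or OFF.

Diaminopimelate is present, so HolT is active.
Mn²⁺ is present, so GorT is active.
With repressor GorT bound, *fubG* is not transcribed.
So FubG is not produced.
ppGpp is present, so TorJ is inactive.
With no repressor bound, *mibF* is transcribed.
So MibF is produced and active.
Co²⁺ is absent, so MorE is inactive.
With no repressor bound, *cilY* is transcribed.
So CilY is produced and active.
With repressor CilY bound, *dovM* is not transcribed.
So DovM is not produced.
Activator HolT is present, so *kulX* is transcribed.

ON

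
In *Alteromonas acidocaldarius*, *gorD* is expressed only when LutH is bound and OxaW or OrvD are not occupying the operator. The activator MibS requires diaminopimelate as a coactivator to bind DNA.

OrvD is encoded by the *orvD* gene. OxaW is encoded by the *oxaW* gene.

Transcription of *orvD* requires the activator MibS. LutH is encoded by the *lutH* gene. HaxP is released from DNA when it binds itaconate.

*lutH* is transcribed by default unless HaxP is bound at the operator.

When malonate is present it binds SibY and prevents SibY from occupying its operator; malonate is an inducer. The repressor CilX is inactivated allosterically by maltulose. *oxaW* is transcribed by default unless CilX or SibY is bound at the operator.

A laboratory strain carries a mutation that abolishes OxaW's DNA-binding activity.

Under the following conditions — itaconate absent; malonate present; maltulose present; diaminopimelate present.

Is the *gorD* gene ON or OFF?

OxaW is non-functional in this strain, so it has no effect.
Diaminopimelate is present, so MibS is active.
No repressor is bound and MibS is active, so *orvD* is transcribed.
So OrvD is produced and active.
Itaconate is absent, so HaxP is active.
With repressor HaxP bound, *lutH* is not transcribed.
So LutH is not produced.
With repressor OrvD bound, *gorD* is not transcribed.

OFF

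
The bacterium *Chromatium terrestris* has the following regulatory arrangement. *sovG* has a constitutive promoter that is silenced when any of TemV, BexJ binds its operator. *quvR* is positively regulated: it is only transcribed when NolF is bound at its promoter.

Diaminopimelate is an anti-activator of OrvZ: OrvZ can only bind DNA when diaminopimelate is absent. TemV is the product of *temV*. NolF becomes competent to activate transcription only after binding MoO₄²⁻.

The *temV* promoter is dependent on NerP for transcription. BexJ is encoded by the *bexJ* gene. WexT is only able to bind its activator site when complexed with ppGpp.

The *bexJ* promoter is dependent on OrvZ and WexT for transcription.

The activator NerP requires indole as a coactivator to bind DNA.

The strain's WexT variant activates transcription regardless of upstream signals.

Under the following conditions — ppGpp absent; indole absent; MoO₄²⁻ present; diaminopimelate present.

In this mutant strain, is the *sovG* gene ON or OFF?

Indole is absent, so NerP is inactive.
Required activator NerP is absent, so *temV* is not transcribed.
So TemV is not produced.
Diaminopimelate is present, so OrvZ is inactive.
WexT is constitutively active in this strain.
Required activator OrvZ is absent, so *bexJ* is not transcribed.
So BexJ is not produced.
With no repressor bound, *sovG* is transcribed.

ON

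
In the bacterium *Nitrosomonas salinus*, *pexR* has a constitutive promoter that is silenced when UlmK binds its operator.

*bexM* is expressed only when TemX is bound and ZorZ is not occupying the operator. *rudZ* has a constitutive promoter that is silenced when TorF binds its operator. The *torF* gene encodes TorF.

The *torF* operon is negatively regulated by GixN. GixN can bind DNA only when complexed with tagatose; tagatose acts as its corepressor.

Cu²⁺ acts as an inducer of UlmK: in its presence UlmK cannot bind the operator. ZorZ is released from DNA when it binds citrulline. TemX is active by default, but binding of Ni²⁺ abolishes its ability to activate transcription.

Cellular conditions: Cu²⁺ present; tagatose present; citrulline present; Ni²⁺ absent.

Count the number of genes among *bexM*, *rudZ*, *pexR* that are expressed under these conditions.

3

Ni²⁺ is absent, so TemX is active.
Citrulline is present, so ZorZ is inactive.
No repressor is bound and TemX is active, so *bexM* is transcribed.
→ *bexM* is ON.
Tagatose is present, so GixN is active.
With repressor GixN bound, *torF* is not transcribed.
So TorF is not produced.
With no repressor bound, *rudZ* is transcribed.
→ *rudZ* is ON.
Cu²⁺ is present, so UlmK is inactive.
With no repressor bound, *pexR* is transcribed.
→ *pexR* is ON.
3 of the 3 genes are transcribed.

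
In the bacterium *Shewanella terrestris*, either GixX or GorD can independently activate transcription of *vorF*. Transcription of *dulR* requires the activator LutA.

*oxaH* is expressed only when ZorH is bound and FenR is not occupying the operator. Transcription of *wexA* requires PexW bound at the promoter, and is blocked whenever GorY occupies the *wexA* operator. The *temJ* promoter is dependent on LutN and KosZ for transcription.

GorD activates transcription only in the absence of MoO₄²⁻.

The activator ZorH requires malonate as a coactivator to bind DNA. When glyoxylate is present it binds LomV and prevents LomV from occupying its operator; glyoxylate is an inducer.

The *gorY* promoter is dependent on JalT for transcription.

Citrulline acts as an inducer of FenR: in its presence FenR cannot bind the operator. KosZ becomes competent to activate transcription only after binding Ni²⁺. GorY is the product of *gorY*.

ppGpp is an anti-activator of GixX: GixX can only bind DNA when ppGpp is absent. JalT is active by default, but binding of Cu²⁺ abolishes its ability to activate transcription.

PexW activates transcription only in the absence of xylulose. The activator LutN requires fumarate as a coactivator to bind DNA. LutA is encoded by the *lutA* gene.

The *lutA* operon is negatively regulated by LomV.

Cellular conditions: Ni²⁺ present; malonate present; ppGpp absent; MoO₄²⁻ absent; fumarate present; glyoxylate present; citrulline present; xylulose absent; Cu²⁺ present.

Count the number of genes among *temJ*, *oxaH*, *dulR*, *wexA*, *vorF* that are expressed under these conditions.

Fumarate is present, so LutN is active.
Ni²⁺ is present, so KosZ is active.
No repressor is bound and LutN and KosZ are active, so *temJ* is transcribed.
→ *temJ* is ON.
Malonate is present, so ZorH is active.
Citrulline is present, so FenR is inactive.
No repressor is bound and ZorH is active, so *oxaH* is transcribed.
→ *oxaH* is ON.
Glyoxylate is present, so LomV is inactive.
With no repressor bound, *lutA* is transcribed.
So LutA is produced and active.
No repressor is bound and LutA is active, so *dulR* is transcribed.
→ *dulR* is ON.
Xylulose is absent, so PexW is active.
Cu²⁺ is present, so JalT is inactive.
Required activator JalT is absent, so *gorY* is not transcribed.
So GorY is not produced.
No repressor is bound and PexW is active, so *wexA* is transcribed.
→ *wexA* is ON.
ppGpp is absent, so GixX is active.
MoO₄²⁻ is absent, so GorD is active.
Activator GixX is present, so *vorF* is transcribed.
→ *vorF* is ON.
5 of the 5 genes are transcribed.

5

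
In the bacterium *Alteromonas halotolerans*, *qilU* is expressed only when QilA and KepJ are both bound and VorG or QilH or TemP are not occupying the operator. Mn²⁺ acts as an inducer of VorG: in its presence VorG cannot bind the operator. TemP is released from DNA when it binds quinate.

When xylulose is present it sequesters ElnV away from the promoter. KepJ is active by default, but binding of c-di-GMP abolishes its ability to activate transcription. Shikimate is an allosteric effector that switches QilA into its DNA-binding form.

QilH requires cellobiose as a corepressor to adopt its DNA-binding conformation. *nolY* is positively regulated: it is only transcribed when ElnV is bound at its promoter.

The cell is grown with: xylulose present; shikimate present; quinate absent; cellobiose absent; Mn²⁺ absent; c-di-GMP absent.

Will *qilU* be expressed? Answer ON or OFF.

OFF

Mn²⁺ is absent, so VorG is active.
Cellobiose is absent, so QilH is inactive.
Quinate is absent, so TemP is active.
Shikimate is present, so QilA is active.
c-di-GMP is absent, so KepJ is active.
With repressor VorG bound, *qilU* is not transcribed.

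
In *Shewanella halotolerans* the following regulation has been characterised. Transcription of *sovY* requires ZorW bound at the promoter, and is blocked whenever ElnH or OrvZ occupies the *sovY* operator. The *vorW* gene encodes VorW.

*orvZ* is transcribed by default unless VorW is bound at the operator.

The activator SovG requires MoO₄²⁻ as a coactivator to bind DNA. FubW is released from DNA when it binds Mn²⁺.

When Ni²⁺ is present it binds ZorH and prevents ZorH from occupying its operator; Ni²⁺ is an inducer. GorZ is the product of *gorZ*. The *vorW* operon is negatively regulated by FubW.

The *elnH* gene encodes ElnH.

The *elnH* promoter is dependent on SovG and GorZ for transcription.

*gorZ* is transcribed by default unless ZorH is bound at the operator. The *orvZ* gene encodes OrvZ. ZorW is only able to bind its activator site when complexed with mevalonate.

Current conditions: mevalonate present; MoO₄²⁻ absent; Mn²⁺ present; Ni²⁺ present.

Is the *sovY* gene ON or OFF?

ON

MoO₄²⁻ is absent, so SovG is inactive.
Ni²⁺ is present, so ZorH is inactive.
With no repressor bound, *gorZ* is transcribed.
So GorZ is produced and active.
Required activator SovG is absent, so *elnH* is not transcribed.
So ElnH is not produced.
Mevalonate is present, so ZorW is active.
Mn²⁺ is present, so FubW is inactive.
With no repressor bound, *vorW* is transcribed.
So VorW is produced and active.
With repressor VorW bound, *orvZ* is not transcribed.
So OrvZ is not produced.
No repressor is bound and ZorW is active, so *sovY* is transcribed.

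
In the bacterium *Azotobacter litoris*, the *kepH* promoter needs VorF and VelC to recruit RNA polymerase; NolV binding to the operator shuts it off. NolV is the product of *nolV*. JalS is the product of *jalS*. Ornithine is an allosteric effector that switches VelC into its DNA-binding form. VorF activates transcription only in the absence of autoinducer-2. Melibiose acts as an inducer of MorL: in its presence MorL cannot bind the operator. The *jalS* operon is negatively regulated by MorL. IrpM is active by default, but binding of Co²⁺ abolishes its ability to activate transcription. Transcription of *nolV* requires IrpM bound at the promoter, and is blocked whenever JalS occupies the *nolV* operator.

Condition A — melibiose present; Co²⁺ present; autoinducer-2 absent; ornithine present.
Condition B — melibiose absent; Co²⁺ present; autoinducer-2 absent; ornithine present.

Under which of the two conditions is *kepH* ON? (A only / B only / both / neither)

both

Condition A:
Melibiose is present, so MorL is inactive.
With no repressor bound, *jalS* is transcribed.
So JalS is produced and active.
Co²⁺ is present, so IrpM is inactive.
With repressor JalS bound, *nolV* is not transcribed.
So NolV is not produced.
Autoinducer-2 is absent, so VorF is active.
Ornithine is present, so VelC is active.
No repressor is bound and VorF and VelC are active, so *kepH* is transcribed.
→ *kepH* is ON in A.
Condition B:
Melibiose is absent, so MorL is active.
With repressor MorL bound, *jalS* is not transcribed.
So JalS is not produced.
Co²⁺ is present, so IrpM is inactive.
Required activator IrpM is absent, so *nolV* is not transcribed.
So NolV is not produced.
Autoinducer-2 is absent, so VorF is active.
Ornithine is present, so VelC is active.
No repressor is bound and VorF and VelC are active, so *kepH* is transcribed.
→ *kepH* is ON in B.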